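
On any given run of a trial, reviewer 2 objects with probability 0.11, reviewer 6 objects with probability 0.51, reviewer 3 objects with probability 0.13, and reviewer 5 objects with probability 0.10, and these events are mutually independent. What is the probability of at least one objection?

P(none) = (1 − 0.11) × (1 − 0.51) × (1 − 0.13) × (1 − 0.10) = 0.89 × 0.49 × 0.87 × 0.90 = 0.3414663
P(at least one) = 1 − 0.3414663 = 0.6585337

0.6585337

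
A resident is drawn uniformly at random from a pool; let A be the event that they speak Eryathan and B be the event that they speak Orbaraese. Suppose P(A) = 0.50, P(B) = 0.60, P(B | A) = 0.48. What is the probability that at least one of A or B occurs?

0.86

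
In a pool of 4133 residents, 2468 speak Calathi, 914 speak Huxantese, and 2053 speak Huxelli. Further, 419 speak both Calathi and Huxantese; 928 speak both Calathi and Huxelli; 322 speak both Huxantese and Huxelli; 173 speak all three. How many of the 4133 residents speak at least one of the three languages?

By inclusion–exclusion:
|at least one| = 2468 + 914 + 2053 − 419 − 928 − 322 + 173 = 3939

3939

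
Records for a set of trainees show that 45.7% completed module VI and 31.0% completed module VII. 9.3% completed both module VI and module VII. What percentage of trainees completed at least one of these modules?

67.4%

P(union) = 45.7 + 31.0 − 9.3 = 67.4%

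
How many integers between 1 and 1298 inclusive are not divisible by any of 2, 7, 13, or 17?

649 + 185 + 99 + 76 − 92 − 49 − 38 − 14 − 10 − 5 + 7 + 5 + 2 + 0 − 0 = 815
1298 − 815 = 483

483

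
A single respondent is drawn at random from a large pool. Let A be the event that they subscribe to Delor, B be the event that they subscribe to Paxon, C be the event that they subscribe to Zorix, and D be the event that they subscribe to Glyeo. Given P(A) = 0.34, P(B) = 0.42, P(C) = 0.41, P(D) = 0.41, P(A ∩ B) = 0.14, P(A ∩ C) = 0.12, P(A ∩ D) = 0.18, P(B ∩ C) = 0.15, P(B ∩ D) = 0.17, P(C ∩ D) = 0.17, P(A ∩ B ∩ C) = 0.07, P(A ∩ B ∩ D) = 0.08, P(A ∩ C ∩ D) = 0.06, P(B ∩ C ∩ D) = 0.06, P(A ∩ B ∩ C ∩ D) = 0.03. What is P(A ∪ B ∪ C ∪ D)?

0.89

Apply inclusion-exclusion:
P(A ∪ B ∪ C ∪ D) = 0.34 + 0.42 + 0.41 + 0.41 − 0.14 − 0.12 − 0.18 − 0.15 − 0.17 − 0.17 + 0.07 + 0.08 + 0.06 + 0.06 − 0.03 = 0.89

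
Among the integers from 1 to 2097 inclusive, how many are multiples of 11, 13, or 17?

190 + 161 + 123 − 14 − 11 − 9 + 0 = 440

440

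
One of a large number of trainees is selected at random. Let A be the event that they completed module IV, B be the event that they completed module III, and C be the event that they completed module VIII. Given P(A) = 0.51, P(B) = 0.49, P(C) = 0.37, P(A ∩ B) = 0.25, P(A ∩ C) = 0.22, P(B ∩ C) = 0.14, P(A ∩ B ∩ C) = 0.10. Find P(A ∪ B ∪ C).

0.86

By inclusion-exclusion,
P(A ∪ B ∪ C) = 0.51 + 0.49 + 0.37 − 0.25 − 0.22 − 0.14 + 0.10 = 0.86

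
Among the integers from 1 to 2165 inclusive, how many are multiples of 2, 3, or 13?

1498

By inclusion-exclusion,
⌊2165/2⌋ + ⌊2165/3⌋ + ⌊2165/13⌋ − ⌊2165/6⌋ − ⌊2165/26⌋ − ⌊2165/39⌋ + ⌊2165/78⌋ = 1082 + 721 + 166 − 360 − 83 − 55 + 27 = 1498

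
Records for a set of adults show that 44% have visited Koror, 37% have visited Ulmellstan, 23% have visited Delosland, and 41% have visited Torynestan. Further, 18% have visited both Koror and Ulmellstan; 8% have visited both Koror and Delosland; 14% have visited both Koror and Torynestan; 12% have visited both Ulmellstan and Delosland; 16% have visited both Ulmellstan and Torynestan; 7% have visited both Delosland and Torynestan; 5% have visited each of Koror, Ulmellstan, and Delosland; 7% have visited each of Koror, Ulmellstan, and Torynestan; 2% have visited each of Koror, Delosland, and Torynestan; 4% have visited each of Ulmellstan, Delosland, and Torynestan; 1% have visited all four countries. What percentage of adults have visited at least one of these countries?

P(≥1) = 44 + 37 + 23 + 41 − 18 − 8 − 14 − 12 − 16 − 7 + 5 + 7 + 2 + 4 − 1 = 87%

87%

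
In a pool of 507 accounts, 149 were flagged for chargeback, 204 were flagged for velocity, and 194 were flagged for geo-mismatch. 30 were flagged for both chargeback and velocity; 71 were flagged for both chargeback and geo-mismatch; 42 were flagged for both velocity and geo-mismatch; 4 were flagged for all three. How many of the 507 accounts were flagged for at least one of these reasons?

|at least one| = 149 + 204 + 194 − 30 − 71 − 42 + 4 = 408

408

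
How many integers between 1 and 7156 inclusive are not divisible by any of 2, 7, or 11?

By inclusion–exclusion:
floor(7156/2) + floor(7156/7) + floor(7156/11) − floor(7156/14) − floor(7156/22) − floor(7156/77) + floor(7156/154) = 3578 + 1022 + 650 − 511 − 325 − 92 + 46 = 4368
7156 − 4368 = 2788

2788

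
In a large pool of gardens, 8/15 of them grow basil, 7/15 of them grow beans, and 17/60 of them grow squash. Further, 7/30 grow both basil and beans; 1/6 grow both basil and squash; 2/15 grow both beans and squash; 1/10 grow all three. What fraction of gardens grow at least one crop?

P(at least one) = 8/15 + 7/15 + 17/60 − 7/30 − 1/6 − 2/15 + 1/10 = 17/20

17/20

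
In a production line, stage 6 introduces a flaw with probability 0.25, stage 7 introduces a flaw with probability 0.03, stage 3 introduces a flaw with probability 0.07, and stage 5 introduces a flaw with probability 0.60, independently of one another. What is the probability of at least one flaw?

0.72937

P(none) = (1 − 0.25) × (1 − 0.03) × (1 − 0.07) × (1 − 0.60) = 0.75 × 0.97 × 0.93 × 0.40 = 0.27063
P(at least one) = 1 − 0.27063 = 0.72937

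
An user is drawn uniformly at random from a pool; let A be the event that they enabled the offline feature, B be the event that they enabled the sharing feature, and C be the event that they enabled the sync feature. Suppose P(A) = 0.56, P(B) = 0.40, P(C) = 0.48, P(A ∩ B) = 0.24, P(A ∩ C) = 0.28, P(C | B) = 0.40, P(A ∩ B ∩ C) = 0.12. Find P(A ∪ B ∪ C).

P(B ∩ C) = P(B)·P(C|B) = 0.40 × 0.40 = 0.16
P(A ∪ B ∪ C) = 0.56 + 0.40 + 0.48 − 0.24 − 0.28 − 0.16 + 0.12 = 0.88

0.88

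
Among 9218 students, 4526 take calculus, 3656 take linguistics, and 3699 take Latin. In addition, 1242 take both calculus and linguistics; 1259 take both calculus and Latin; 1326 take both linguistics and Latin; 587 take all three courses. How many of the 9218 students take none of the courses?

|union| = 4526 + 3656 + 3699 − 1242 − 1259 − 1326 + 587 = 8641
None: 9218 − 8641 = 577

577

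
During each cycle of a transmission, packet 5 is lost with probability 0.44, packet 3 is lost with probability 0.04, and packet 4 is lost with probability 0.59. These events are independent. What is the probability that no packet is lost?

0.220416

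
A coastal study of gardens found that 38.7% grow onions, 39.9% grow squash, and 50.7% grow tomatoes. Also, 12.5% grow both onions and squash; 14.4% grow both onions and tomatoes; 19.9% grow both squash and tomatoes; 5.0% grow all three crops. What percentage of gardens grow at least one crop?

By inclusion–exclusion:
P(≥1) = 38.7 + 39.9 + 50.7 − 12.5 − 14.4 − 19.9 + 5.0 = 87.5%

87.5%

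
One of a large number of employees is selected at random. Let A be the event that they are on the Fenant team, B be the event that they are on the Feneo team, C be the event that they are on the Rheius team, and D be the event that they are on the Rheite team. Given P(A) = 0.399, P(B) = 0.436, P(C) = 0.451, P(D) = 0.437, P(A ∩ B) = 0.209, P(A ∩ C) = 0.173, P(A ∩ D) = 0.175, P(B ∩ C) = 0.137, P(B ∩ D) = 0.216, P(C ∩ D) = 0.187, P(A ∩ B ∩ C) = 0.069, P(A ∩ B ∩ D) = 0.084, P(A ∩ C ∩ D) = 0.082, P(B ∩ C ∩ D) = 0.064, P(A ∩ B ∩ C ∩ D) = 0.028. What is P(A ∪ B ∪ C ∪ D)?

0.897

Using inclusion–exclusion:
P(A ∪ B ∪ C ∪ D) = 0.399 + 0.436 + 0.451 + 0.437 − 0.209 − 0.173 − 0.175 − 0.137 − 0.216 − 0.187 + 0.069 + 0.084 + 0.082 + 0.064 − 0.028 = 0.897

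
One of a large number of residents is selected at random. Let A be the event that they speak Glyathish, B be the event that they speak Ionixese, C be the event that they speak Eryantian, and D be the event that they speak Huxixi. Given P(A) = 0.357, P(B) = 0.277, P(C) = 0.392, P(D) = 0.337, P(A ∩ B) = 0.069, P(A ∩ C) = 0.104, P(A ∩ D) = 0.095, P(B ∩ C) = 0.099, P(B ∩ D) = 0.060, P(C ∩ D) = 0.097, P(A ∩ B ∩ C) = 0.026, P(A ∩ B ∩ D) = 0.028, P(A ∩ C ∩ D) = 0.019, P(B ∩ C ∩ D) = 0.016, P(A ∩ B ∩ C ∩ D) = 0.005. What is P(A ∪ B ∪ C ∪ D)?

Inclusion–exclusion gives
P(A ∪ B ∪ C ∪ D) = 0.357 + 0.277 + 0.392 + 0.337 − 0.069 − 0.104 − 0.095 − 0.099 − 0.060 − 0.097 + 0.026 + 0.028 + 0.019 + 0.016 − 0.005 = 0.923

0.923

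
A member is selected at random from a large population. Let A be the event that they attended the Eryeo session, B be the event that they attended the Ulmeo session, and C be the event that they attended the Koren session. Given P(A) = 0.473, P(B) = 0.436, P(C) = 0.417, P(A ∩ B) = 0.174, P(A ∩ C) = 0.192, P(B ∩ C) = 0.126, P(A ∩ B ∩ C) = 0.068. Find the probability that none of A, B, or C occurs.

0.098

Apply inclusion-exclusion:
P(A ∪ B ∪ C) = 0.473 + 0.436 + 0.417 − 0.174 − 0.192 − 0.126 + 0.068 = 0.902
P(none) = 1 − 0.902 = 0.098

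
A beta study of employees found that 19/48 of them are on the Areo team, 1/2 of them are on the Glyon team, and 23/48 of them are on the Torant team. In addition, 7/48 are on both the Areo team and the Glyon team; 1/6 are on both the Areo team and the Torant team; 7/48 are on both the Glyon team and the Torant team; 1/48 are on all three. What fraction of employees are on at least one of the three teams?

15/16

P(≥1) = 19/48 + 1/2 + 23/48 − 7/48 − 1/6 − 7/48 + 1/48 = 15/16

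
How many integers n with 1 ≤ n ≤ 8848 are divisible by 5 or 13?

2313

Apply inclusion-exclusion:
floor(8848/5) + floor(8848/13) − floor(8848/65) = 1769 + 680 − 136 = 2313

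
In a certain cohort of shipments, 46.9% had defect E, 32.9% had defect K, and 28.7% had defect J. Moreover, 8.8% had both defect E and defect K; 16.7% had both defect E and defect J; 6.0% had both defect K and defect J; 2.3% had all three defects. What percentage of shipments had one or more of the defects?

Using inclusion–exclusion:
P(at least one) = 46.9 + 32.9 + 28.7 − 8.8 − 16.7 − 6.0 + 2.3 = 79.3%

79.3%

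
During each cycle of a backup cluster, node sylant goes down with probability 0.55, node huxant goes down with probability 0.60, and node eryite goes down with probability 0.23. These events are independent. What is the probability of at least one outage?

0.8614

P(none) = (1 − 0.55) × (1 − 0.60) × (1 − 0.23) = 0.45 × 0.40 × 0.77 = 0.1386
P(at least one) = 1 − 0.1386 = 0.8614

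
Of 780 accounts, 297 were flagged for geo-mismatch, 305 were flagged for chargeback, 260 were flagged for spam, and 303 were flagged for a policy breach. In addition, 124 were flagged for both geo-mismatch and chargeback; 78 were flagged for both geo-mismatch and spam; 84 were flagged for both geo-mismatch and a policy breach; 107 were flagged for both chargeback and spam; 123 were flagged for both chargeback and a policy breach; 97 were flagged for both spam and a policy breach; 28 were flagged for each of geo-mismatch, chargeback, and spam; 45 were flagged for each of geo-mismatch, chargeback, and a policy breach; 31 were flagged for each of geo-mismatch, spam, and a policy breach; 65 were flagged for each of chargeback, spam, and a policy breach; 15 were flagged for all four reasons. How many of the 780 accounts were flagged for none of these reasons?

By inclusion–exclusion:
|at least one| = 297 + 305 + 260 + 303 − 124 − 78 − 84 − 107 − 123 − 97 + 28 + 45 + 31 + 65 − 15 = 706
None: 780 − 706 = 74

74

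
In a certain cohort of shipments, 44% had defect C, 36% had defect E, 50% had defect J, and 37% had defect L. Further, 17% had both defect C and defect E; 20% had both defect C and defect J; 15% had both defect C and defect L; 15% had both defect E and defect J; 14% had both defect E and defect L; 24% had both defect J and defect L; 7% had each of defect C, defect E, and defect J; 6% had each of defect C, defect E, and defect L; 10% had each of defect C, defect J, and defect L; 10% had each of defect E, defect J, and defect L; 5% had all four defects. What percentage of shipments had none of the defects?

P(at least one) = 44 + 36 + 50 + 37 − 17 − 20 − 15 − 15 − 14 − 24 + 7 + 6 + 10 + 10 − 5 = 90%
P(none) = 100% − 90% = 10%

10%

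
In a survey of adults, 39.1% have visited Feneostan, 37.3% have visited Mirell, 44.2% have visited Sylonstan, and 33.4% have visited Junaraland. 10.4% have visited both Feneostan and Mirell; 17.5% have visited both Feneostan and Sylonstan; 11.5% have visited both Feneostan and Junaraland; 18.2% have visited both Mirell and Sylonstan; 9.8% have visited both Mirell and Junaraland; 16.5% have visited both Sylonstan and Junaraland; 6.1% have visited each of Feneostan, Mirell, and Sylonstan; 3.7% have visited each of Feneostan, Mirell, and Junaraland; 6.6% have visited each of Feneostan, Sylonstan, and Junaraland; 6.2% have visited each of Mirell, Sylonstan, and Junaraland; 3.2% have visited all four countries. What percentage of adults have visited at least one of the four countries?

89.5%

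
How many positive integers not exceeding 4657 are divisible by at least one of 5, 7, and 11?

⌊4657/5⌋ + ⌊4657/7⌋ + ⌊4657/11⌋ − ⌊4657/35⌋ − ⌊4657/55⌋ − ⌊4657/77⌋ + ⌊4657/385⌋ = 931 + 665 + 423 − 133 − 84 − 60 + 12 = 1754

1754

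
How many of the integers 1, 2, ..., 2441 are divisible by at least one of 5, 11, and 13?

801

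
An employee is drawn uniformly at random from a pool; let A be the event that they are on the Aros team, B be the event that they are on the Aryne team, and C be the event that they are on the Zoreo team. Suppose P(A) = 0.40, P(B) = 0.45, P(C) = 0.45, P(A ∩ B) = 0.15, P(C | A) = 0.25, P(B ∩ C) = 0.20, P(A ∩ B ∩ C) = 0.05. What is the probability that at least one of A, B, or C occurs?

0.90

P(A ∩ C) = P(A)·P(C|A) = 0.40 × 0.25 = 0.10
P(A ∪ B ∪ C) = 0.40 + 0.45 + 0.45 − 0.15 − 0.10 − 0.20 + 0.05 = 0.90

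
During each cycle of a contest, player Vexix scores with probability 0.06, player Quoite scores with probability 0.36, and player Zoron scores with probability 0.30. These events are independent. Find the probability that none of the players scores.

Independence gives P(none) = ∏(1 − pᵢ).
P(none) = (1 − 0.06) × (1 − 0.36) × (1 − 0.30) = 0.94 × 0.64 × 0.70 = 0.42112

0.42112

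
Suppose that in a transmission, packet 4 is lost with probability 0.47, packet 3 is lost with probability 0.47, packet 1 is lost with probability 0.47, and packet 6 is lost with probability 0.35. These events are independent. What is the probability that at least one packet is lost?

P(none) = (1 − 0.47) × (1 − 0.47) × (1 − 0.47) × (1 − 0.35) = 0.53 × 0.53 × 0.53 × 0.65 = 0.09677005
P(at least one) = 1 − 0.09677005 = 0.90322995

0.90322995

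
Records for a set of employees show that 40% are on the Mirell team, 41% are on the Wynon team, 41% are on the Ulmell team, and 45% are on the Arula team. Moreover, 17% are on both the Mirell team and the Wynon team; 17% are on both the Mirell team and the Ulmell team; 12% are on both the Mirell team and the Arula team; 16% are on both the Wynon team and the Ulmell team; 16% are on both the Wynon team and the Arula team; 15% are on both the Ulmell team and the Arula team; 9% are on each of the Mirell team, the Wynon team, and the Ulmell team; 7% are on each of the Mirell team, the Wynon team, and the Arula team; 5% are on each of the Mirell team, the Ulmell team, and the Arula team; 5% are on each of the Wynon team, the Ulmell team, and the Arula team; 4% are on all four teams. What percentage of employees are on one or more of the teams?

96%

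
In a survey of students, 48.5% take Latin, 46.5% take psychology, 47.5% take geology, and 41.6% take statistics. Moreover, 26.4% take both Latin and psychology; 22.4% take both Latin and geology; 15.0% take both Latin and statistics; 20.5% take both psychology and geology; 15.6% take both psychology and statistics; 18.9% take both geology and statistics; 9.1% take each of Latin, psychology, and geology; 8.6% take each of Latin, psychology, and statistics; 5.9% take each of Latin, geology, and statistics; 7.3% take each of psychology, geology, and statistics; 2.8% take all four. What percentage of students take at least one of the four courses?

P(at least one) = 48.5 + 46.5 + 47.5 + 41.6 − 26.4 − 22.4 − 15.0 − 20.5 − 15.6 − 18.9 + 9.1 + 8.6 + 5.9 + 7.3 − 2.8 = 93.4%

93.4%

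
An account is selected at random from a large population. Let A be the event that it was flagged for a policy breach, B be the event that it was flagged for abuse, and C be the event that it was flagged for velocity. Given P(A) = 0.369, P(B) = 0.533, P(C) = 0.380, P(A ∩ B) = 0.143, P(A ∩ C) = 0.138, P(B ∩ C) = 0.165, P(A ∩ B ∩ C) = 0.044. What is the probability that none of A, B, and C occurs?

Apply inclusion-exclusion:
P(A ∪ B ∪ C) = 0.369 + 0.533 + 0.380 − 0.143 − 0.138 − 0.165 + 0.044 = 0.880
P(none) = 1 − 0.880 = 0.120

0.120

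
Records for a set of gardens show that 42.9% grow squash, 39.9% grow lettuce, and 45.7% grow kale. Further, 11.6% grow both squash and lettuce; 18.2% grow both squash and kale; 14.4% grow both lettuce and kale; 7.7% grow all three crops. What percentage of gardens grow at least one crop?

Inclusion–exclusion gives
P(at least one) = 42.9 + 39.9 + 45.7 − 11.6 − 18.2 − 14.4 + 7.7 = 92.0%

92.0%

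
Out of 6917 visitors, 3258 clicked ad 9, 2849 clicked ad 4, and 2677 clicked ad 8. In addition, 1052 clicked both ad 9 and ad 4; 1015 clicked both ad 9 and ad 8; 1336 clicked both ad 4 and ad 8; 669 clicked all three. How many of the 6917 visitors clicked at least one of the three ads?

6050

|union| = 3258 + 2849 + 2677 − 1052 − 1015 − 1336 + 669 = 6050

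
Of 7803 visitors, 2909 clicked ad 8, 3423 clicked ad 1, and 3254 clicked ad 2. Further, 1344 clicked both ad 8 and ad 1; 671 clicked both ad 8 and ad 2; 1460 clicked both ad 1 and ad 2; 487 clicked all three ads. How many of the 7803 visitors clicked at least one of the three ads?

6598

By inclusion-exclusion,
|union| = 2909 + 3423 + 3254 − 1344 − 671 − 1460 + 487 = 6598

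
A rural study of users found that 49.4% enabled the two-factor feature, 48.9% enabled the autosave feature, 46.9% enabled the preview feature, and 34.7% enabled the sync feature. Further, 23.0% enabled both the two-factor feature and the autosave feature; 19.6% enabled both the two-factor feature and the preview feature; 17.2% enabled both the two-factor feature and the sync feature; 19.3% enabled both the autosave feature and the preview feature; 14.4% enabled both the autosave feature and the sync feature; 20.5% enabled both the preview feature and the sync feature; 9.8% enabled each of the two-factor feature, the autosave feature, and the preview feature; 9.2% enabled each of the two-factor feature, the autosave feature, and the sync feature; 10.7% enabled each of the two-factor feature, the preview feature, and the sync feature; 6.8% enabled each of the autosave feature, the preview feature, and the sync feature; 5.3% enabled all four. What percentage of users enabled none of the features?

2.9%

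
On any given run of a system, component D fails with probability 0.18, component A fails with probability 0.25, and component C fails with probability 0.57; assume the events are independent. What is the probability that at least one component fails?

0.73555

P(none) = (1 − 0.18) × (1 − 0.25) × (1 − 0.57) = 0.82 × 0.75 × 0.43 = 0.26445
P(at least one) = 1 − 0.26445 = 0.73555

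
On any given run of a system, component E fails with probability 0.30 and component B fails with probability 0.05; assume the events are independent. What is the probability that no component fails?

0.665

Independence gives P(none) = ∏(1 − pᵢ).
P(none) = (1 − 0.30) × (1 − 0.05) = 0.70 × 0.95 = 0.665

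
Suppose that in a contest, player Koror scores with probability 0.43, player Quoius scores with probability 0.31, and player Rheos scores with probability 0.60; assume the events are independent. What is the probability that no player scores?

0.15732

P(none) = (1 − 0.43) × (1 − 0.31) × (1 − 0.60) = 0.57 × 0.69 × 0.40 = 0.15732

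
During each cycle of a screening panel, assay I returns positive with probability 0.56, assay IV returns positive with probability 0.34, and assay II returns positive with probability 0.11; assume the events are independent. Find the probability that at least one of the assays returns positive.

P(none) = (1 − 0.56) × (1 − 0.34) × (1 − 0.11) = 0.44 × 0.66 × 0.89 = 0.258456
P(at least one) = 1 − 0.258456 = 0.741544

0.741544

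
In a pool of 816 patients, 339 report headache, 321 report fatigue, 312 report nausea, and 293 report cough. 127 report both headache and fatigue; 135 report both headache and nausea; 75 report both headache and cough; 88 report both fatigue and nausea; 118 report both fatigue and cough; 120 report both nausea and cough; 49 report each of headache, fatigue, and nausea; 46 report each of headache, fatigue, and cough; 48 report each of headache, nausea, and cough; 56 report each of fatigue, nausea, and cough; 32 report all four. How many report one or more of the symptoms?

By inclusion-exclusion,
|at least one| = 339 + 321 + 312 + 293 − 127 − 135 − 75 − 88 − 118 − 120 + 49 + 46 + 48 + 56 − 32 = 769

769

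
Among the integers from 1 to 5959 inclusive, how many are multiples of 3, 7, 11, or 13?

3101

1986 + 851 + 541 + 458 − 283 − 180 − 152 − 77 − 65 − 41 + 25 + 21 + 13 + 5 − 1 = 3101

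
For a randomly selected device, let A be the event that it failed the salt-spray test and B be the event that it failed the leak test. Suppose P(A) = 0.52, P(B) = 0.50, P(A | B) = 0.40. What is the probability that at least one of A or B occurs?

0.82

P(A ∩ B) = P(B)·P(A|B) = 0.50 × 0.40 = 0.20
P(A ∪ B) = 0.52 + 0.50 − 0.20 = 0.82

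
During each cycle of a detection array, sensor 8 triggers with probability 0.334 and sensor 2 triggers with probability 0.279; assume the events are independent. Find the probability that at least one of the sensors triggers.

0.519814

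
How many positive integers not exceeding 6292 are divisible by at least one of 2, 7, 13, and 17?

3146 + 898 + 484 + 370 − 449 − 242 − 185 − 69 − 52 − 28 + 34 + 26 + 14 + 4 − 2 = 3949

3949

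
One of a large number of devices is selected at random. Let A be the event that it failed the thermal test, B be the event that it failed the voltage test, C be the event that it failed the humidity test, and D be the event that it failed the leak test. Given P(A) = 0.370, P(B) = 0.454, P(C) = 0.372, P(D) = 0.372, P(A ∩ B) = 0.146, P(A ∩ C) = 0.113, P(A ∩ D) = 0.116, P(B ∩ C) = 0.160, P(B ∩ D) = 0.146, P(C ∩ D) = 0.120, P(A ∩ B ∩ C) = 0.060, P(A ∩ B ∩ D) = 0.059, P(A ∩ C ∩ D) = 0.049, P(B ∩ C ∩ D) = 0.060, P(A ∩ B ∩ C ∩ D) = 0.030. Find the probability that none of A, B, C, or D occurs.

P(A ∪ B ∪ C ∪ D) = 0.370 + 0.454 + 0.372 + 0.372 − 0.146 − 0.113 − 0.116 − 0.160 − 0.146 − 0.120 + 0.060 + 0.059 + 0.049 + 0.060 − 0.030 = 0.965
P(none) = 1 − 0.965 = 0.035

0.035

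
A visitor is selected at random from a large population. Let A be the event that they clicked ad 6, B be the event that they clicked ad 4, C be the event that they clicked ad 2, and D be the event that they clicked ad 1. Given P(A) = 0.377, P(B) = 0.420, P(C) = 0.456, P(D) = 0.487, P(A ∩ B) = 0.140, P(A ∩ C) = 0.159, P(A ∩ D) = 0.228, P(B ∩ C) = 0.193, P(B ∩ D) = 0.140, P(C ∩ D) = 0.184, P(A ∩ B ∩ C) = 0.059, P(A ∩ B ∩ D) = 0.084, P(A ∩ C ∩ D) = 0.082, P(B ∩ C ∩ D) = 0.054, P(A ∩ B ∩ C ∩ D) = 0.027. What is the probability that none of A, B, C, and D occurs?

0.052

P(A ∪ B ∪ C ∪ D) = 0.377 + 0.420 + 0.456 + 0.487 − 0.140 − 0.159 − 0.228 − 0.193 − 0.140 − 0.184 + 0.059 + 0.084 + 0.082 + 0.054 − 0.027 = 0.948
P(none) = 1 − 0.948 = 0.052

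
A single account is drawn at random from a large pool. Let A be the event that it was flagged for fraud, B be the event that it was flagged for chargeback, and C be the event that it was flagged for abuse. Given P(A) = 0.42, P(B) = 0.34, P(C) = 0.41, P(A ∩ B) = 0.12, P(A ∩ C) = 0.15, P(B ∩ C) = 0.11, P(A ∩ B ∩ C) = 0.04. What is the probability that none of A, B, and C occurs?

P(A ∪ B ∪ C) = 0.42 + 0.34 + 0.41 − 0.12 − 0.15 − 0.11 + 0.04 = 0.83
P(none) = 1 − 0.83 = 0.17

0.17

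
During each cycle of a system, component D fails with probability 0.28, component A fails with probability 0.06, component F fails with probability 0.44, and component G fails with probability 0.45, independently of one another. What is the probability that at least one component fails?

0.7915456

P(none) = (1 − 0.28) × (1 − 0.06) × (1 − 0.44) × (1 − 0.45) = 0.72 × 0.94 × 0.56 × 0.55 = 0.2084544
P(at least one) = 1 − 0.2084544 = 0.7915456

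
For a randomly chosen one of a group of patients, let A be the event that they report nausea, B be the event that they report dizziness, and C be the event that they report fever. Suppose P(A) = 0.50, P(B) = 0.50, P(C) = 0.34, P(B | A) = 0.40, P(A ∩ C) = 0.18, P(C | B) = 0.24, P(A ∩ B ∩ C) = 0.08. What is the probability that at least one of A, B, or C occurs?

0.92

P(A ∩ B) = P(A)·P(B|A) = 0.50 × 0.40 = 0.20
P(B ∩ C) = P(B)·P(C|B) = 0.50 × 0.24 = 0.12
Apply inclusion-exclusion:
P(A ∪ B ∪ C) = 0.50 + 0.50 + 0.34 − 0.20 − 0.18 − 0.12 + 0.08 = 0.92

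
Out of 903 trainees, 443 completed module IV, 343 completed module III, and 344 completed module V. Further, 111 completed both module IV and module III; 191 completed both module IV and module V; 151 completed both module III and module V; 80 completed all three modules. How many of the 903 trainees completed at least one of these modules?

Inclusion–exclusion gives
|at least one| = 443 + 343 + 344 − 111 − 191 − 151 + 80 = 757

757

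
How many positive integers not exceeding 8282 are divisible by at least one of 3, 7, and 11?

3979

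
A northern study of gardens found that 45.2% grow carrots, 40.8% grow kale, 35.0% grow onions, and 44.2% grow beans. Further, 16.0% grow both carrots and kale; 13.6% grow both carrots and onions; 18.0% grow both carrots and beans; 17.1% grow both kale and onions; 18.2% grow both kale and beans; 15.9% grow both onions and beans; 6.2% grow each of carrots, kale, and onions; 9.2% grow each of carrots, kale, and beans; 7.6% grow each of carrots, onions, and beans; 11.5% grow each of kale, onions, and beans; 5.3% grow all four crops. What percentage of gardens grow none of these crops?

4.4%

Inclusion–exclusion gives
P(union) = 45.2 + 40.8 + 35.0 + 44.2 − 16.0 − 13.6 − 18.0 − 17.1 − 18.2 − 15.9 + 6.2 + 9.2 + 7.6 + 11.5 − 5.3 = 95.6%
P(none) = 100% − 95.6% = 4.4%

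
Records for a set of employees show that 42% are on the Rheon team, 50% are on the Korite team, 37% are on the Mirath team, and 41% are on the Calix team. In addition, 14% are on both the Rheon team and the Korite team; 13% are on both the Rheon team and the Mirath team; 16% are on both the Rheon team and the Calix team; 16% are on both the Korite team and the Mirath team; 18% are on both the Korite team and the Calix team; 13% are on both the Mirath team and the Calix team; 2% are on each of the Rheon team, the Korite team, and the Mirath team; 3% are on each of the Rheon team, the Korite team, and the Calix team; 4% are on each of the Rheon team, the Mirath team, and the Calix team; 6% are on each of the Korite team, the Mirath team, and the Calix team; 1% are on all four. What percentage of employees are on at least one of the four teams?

By inclusion-exclusion,
P(union) = 42 + 50 + 37 + 41 − 14 − 13 − 16 − 16 − 18 − 13 + 2 + 3 + 4 + 6 − 1 = 94%

94%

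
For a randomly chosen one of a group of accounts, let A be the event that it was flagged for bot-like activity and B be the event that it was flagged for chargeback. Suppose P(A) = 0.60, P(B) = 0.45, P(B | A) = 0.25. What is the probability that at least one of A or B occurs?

P(A ∩ B) = P(A)·P(B|A) = 0.60 × 0.25 = 0.15
P(A ∪ B) = 0.60 + 0.45 − 0.15 = 0.90

0.90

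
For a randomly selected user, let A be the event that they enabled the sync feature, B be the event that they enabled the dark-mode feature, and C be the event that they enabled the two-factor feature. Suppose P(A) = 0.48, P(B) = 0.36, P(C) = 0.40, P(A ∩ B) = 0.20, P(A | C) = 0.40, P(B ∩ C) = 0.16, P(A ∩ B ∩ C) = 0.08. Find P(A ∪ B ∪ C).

P(A ∩ C) = P(C)·P(A|C) = 0.40 × 0.40 = 0.16
Using inclusion–exclusion:
P(A ∪ B ∪ C) = 0.48 + 0.36 + 0.40 − 0.20 − 0.16 − 0.16 + 0.08 = 0.80

0.80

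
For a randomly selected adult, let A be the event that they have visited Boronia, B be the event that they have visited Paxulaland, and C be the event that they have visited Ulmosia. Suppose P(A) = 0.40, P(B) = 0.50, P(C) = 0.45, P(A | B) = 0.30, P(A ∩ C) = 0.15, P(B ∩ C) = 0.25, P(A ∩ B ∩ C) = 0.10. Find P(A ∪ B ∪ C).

P(A ∩ B) = P(B)·P(A|B) = 0.50 × 0.30 = 0.15
P(A ∪ B ∪ C) = 0.40 + 0.50 + 0.45 − 0.15 − 0.15 − 0.25 + 0.10 = 0.90

0.90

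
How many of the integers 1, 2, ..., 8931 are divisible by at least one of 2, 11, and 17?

5110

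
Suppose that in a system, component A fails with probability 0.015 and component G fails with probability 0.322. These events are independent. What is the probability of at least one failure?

P(none) = (1 − 0.015) × (1 − 0.322) = 0.985 × 0.678 = 0.66783
P(at least one) = 1 − 0.66783 = 0.33217

0.33217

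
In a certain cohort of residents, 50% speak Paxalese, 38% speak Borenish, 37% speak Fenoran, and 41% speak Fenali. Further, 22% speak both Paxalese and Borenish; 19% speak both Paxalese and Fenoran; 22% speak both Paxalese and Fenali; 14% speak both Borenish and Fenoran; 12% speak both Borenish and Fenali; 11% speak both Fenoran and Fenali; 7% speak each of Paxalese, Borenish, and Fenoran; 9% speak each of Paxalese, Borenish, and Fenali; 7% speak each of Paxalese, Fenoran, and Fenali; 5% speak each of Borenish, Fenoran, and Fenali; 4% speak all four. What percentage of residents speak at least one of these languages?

90%

By inclusion-exclusion,
P(union) = 50 + 38 + 37 + 41 − 22 − 19 − 22 − 14 − 12 − 11 + 7 + 9 + 7 + 5 − 4 = 90%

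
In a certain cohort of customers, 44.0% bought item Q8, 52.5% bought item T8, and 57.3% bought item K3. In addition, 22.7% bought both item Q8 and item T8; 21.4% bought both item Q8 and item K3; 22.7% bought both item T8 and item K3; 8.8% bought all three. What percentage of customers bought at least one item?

95.8%

P(at least one) = 44.0 + 52.5 + 57.3 − 22.7 − 21.4 − 22.7 + 8.8 = 95.8%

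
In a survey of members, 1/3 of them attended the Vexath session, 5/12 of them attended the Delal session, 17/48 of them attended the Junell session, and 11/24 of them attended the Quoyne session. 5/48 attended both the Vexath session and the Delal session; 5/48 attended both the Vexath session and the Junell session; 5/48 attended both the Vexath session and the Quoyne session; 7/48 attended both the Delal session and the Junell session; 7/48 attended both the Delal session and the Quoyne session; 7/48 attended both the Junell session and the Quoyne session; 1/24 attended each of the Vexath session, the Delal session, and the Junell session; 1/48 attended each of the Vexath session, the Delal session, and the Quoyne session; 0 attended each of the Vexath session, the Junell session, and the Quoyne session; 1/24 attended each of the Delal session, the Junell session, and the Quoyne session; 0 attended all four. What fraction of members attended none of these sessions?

1/12

P(at least one) = 1/3 + 5/12 + 17/48 + 11/24 − 5/48 − 5/48 − 5/48 − 7/48 − 7/48 − 7/48 + 1/24 + 1/48 + 0 + 1/24 − 0 = 11/12
P(none) = 1 − 11/12 = 1/12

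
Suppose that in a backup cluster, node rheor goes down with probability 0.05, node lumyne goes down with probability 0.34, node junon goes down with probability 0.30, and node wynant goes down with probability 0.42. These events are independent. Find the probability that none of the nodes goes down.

Independence gives P(none) = ∏(1 − pᵢ).
P(none) = (1 − 0.05) × (1 − 0.34) × (1 − 0.30) × (1 − 0.42) = 0.95 × 0.66 × 0.70 × 0.58 = 0.254562

0.254562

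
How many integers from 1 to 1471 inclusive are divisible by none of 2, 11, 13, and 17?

By inclusion–exclusion:
⌊1471/2⌋ + ⌊1471/11⌋ + ⌊1471/13⌋ + ⌊1471/17⌋ − ⌊1471/22⌋ − ⌊1471/26⌋ − ⌊1471/34⌋ − ⌊1471/143⌋ − ⌊1471/187⌋ − ⌊1471/221⌋ + ⌊1471/286⌋ + ⌊1471/374⌋ + ⌊1471/442⌋ + ⌊1471/2431⌋ − ⌊1471/4862⌋ = 735 + 133 + 113 + 86 − 66 − 56 − 43 − 10 − 7 − 6 + 5 + 3 + 3 + 0 − 0 = 890
1471 − 890 = 581

581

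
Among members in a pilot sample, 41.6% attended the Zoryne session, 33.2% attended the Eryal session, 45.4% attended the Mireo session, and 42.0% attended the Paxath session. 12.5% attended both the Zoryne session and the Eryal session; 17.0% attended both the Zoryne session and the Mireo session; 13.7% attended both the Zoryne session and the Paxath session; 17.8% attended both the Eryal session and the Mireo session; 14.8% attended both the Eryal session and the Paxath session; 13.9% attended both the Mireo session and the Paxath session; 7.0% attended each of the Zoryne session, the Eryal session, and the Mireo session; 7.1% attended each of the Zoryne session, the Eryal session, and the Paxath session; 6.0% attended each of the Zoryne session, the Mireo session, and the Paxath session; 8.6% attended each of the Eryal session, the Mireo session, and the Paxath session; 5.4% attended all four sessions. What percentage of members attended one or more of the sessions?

95.8%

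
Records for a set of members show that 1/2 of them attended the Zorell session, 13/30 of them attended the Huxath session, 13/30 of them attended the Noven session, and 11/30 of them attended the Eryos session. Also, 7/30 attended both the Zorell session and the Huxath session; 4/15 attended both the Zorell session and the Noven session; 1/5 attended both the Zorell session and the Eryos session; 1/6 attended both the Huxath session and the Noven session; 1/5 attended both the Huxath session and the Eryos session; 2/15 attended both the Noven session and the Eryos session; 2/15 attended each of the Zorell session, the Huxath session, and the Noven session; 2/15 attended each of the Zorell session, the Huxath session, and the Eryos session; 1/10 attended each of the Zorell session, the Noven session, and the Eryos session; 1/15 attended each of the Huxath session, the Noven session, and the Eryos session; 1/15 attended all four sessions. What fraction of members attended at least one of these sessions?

By inclusion-exclusion,
P(≥1) = 1/2 + 13/30 + 13/30 + 11/30 − 7/30 − 4/15 − 1/5 − 1/6 − 1/5 − 2/15 + 2/15 + 2/15 + 1/10 + 1/15 − 1/15 = 9/10

9/10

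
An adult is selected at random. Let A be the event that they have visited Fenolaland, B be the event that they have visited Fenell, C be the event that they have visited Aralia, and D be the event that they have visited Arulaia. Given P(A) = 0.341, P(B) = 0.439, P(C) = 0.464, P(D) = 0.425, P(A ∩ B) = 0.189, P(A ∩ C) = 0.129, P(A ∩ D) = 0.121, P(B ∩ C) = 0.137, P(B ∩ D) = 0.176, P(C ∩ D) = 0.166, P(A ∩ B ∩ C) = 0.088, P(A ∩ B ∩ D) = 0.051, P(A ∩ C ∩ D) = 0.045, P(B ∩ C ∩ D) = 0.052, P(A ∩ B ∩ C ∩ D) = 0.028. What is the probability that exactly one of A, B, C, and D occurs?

0.429

P(exactly one) = 0.341 + 0.439 + 0.464 + 0.425 − 2·0.189 − 2·0.129 − 2·0.121 − 2·0.137 − 2·0.176 − 2·0.166 + 3·0.088 + 3·0.051 + 3·0.045 + 3·0.052 − 4·0.028 = 0.429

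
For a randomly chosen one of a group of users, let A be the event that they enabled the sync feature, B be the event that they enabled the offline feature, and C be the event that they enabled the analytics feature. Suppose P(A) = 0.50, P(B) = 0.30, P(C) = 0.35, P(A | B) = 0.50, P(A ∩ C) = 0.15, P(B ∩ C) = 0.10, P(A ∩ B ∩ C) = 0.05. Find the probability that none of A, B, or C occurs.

P(A ∩ B) = P(B)·P(A|B) = 0.30 × 0.50 = 0.15
P(A ∪ B ∪ C) = 0.50 + 0.30 + 0.35 − 0.15 − 0.15 − 0.10 + 0.05 = 0.80
P(none) = 1 − 0.80 = 0.20

0.20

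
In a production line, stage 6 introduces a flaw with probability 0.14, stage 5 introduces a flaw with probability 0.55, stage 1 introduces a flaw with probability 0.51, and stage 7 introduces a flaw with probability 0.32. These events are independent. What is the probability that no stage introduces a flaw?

P(none) = (1 − 0.14) × (1 − 0.55) × (1 − 0.51) × (1 − 0.32) = 0.86 × 0.45 × 0.49 × 0.68 = 0.1289484

0.1289484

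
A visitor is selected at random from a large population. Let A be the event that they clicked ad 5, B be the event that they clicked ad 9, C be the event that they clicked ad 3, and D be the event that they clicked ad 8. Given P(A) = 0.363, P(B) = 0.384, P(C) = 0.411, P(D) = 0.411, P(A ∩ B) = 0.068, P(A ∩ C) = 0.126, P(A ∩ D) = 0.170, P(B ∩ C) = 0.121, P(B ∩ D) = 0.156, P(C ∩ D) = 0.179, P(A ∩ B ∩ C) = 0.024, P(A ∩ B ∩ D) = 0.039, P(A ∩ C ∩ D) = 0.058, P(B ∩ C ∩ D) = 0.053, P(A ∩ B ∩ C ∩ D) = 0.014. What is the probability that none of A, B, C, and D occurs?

0.091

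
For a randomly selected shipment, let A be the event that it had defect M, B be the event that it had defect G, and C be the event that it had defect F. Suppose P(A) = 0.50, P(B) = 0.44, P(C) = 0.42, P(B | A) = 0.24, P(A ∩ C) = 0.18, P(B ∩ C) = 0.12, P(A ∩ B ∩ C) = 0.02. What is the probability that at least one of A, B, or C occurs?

P(A ∩ B) = P(A)·P(B|A) = 0.50 × 0.24 = 0.12
P(A ∪ B ∪ C) = 0.50 + 0.44 + 0.42 − 0.12 − 0.18 − 0.12 + 0.02 = 0.96

0.96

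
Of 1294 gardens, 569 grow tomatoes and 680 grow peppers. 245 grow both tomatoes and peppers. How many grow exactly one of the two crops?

Using the inclusion–exclusion count for exactly one event:
N(exactly one) = 569 + 680 − 2·245 = 759

759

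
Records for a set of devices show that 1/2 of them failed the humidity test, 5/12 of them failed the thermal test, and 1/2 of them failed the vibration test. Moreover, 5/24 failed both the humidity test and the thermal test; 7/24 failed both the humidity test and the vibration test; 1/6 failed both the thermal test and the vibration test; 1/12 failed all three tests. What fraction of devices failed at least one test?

P(at least one) = 1/2 + 5/12 + 1/2 − 5/24 − 7/24 − 1/6 + 1/12 = 5/6

5/6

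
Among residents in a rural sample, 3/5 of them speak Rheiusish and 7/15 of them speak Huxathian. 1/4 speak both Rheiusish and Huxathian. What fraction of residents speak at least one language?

49/60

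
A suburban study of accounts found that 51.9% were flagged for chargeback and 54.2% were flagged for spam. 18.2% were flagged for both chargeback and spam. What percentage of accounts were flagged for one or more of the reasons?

Using inclusion–exclusion:
P(at least one) = 51.9 + 54.2 − 18.2 = 87.9%

87.9%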